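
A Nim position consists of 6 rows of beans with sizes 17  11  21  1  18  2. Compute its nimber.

30

Nim-sum: 17 XOR 11 XOR 21 XOR 1 XOR 18 XOR 2 = 30.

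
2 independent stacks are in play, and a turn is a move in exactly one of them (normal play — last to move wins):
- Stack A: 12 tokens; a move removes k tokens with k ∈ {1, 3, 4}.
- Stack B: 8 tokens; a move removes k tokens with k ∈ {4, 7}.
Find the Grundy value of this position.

1

For stack A, compute g(0), g(1), … with moves {1, 3, 4}:
g(0) = mex{} = 0
g(1) = mex{0} = 1
g(2) = mex{1} = 0
g(3) = mex{0} = 1
g(4) = mex{0,1} = 2
g(5) = mex{0,1,2} = 3
g(6) = mex{0,1,3} = 2
g(7) = mex{1,2} = 0
g(8) = mex{0,2,3} = 1
g(9) = mex{1,2,3} = 0
g(10) = mex{0,2} = 1
g(11) = mex{0,1} = 2
g(12) = mex{0,1,2} = 3
So g(12) = 3.
For stack B, compute g(0), g(1), … with moves {4, 7}:
k:     0  1  2  3  4  5  6  7  8
g(k):  0  0  0  0  1  1  1  1  2
So g(8) = 2.
By the Sprague-Grundy theorem, the Grundy value of a sum of independent games is the XOR of the component values.
Combined value = 3 ⊕ 2 = 1.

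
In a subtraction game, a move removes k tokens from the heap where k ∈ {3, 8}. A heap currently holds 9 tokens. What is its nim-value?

1

Compute g(0), g(1), … for moves {3, 8}:
k:     0  1  2  3  4  5  6  7  8  9
g(k):  0  0  0  1  1  1  0  0  2  1
So g(9) = 1.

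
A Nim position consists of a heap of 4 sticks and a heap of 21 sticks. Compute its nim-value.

Compute the nim-sum pairwise:
4 ^ 21 = 17

17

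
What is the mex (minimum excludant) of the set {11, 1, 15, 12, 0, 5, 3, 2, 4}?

6

The values 0, 1, 2, 3, 4, 5 are all present; 6 is the first non-negative integer missing from the set.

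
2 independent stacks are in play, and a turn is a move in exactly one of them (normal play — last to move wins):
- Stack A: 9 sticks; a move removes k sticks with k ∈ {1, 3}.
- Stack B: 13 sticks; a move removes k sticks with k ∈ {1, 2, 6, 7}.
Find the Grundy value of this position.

3

Build the Grundy sequence for stack A with g(k) = mex{g(k−s) : s ∈ {1, 3}, s ≤ k}:
g(0) = mex{} = 0
g(1) = mex{0} = 1
g(2) = mex{1} = 0
g(3) = mex{0} = 1
g(4) = mex{1} = 0
g(5) = mex{0} = 1
g(6) = mex{1} = 0
g(7) = mex{0} = 1
g(8) = mex{1} = 0
g(9) = mex{0} = 1
So g(9) = 1.
Build the Grundy sequence for stack B with g(k) = mex{g(k−s) : s ∈ {1, 2, 6, 7}, s ≤ k}:
k:     0  1  2  3  4  5  6  7  8  9 10 11 12 13
g(k):  0  1  2  0  1  2  3  4  0  1  2  0  1  2
So g(13) = 2.
By the Sprague-Grundy theorem, the Grundy value of a sum of independent games is the XOR of the component values.
Combined value = 1 ⊕ 2 = 3.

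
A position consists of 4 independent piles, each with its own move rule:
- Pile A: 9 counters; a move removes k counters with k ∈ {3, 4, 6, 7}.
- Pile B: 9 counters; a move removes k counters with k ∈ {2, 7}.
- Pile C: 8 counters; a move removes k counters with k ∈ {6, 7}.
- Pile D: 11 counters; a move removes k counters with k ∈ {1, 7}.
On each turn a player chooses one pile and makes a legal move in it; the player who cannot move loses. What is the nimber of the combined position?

For pile A, compute g(0), g(1), … with moves {3, 4, 6, 7}:
k:     0  1  2  3  4  5  6  7  8  9
g(k):  0  0  0  1  1  1  2  2  2  3
So g(9) = 3.
Build the Grundy sequence for pile B with g(k) = mex{g(k−s) : s ∈ {2, 7}, s ≤ k}:
k:     0  1  2  3  4  5  6  7  8  9
g(k):  0  0  1  1  0  0  1  1  2  0
So g(9) = 0.
Grundy values for pile C (subtraction set {6, 7}):
k:     0  1  2  3  4  5  6  7  8
g(k):  0  0  0  0  0  0  1  1  1
So g(8) = 1.
For pile D, compute g(0), g(1), … with moves {1, 7}:
k:     0  1  2  3  4  5  6  7  8  9 10 11
g(k):  0  1  0  1  0  1  0  1  0  1  0  1
So g(11) = 1.
By the Sprague-Grundy theorem, the Grundy value of a sum of independent games is the XOR of the component values.
Combined value = 3 ⊕ 0 ⊕ 1 ⊕ 1 = 3.

3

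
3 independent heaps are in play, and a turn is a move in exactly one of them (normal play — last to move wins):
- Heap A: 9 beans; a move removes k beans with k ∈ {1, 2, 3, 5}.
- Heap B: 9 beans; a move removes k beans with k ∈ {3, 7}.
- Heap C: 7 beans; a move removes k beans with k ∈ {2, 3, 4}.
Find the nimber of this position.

0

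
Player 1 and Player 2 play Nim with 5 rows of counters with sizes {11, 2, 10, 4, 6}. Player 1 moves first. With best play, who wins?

Nim-sum: 11 XOR 2 XOR 10 XOR 4 XOR 6 = 1.
The nim-sum is 1 ≠ 0, so this is an N-position: the player to move can win; Player 1 has a winning move.

Player 1 wins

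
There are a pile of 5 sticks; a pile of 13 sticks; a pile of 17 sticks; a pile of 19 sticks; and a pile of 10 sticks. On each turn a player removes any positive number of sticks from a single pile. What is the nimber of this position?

Write each in binary and XOR column by column:
  00101  (5)
  01101  (13)
  10001  (17)
  10011  (19)
  01010  (10)
  -----
  00000  (0)

0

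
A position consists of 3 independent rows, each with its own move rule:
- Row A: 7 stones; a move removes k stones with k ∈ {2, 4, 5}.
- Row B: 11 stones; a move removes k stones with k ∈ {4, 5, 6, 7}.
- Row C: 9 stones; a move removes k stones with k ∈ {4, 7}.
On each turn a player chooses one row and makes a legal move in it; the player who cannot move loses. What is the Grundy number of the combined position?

2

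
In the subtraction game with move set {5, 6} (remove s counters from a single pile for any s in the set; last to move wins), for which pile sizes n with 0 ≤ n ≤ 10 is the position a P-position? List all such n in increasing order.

0, 1, 2, 3, 4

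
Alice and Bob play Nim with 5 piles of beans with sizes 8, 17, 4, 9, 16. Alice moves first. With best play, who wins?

Alice wins

Nim-sum: 8 ^ 17 ^ 4 ^ 9 ^ 16 = 4.
The nim-sum is 4 ≠ 0, so this is an N-position: the player to move can win; Alice has a winning move.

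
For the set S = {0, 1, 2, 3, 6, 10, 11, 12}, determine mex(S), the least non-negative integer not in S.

4

The values 0, 1, 2, 3 are all present; 4 is the first non-negative integer missing from the set.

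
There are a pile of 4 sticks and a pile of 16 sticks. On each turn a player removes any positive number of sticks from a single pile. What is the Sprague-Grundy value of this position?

Nim-sum: 4 ^ 16 = 20.

20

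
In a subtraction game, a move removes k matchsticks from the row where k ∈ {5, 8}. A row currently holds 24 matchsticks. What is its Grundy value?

2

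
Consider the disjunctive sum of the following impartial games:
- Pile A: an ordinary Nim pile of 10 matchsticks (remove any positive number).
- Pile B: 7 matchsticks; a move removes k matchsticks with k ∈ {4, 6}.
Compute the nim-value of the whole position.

11

Pile A is a plain Nim pile of size 10, so its Grundy value is 10.
Grundy values for pile B (subtraction set {4, 6}):
k:     0  1  2  3  4  5  6  7
g(k):  0  0  0  0  1  1  1  1
So g(7) = 1.
By the Sprague-Grundy theorem, the Grundy value of a sum of independent games is the XOR of the component values.
Combined value = 10 ⊕ 1 = 11.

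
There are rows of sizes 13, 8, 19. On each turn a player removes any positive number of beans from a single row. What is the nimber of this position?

Nim-sum: 13 ⊕ 8 ⊕ 19 = 22.

22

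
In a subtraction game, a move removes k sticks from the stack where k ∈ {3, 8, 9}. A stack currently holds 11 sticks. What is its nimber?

3

Grundy values for subtraction set {3, 8, 9}:
g(0) = mex{} = 0
g(1) = mex{} = 0
g(2) = mex{} = 0
g(3) = mex{0} = 1
g(4) = mex{0} = 1
g(5) = mex{0} = 1
g(6) = mex{1} = 0
g(7) = mex{1} = 0
g(8) = mex{0,1} = 2
g(9) = mex{0} = 1
g(10) = mex{0} = 1
g(11) = mex{0,1,2} = 3
So g(11) = 3.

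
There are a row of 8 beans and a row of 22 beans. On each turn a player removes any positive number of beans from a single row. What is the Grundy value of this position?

30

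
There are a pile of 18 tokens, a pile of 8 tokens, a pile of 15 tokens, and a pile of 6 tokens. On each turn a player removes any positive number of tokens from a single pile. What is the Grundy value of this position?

Nim-sum: 18 XOR 8 XOR 15 XOR 6 = 19.

19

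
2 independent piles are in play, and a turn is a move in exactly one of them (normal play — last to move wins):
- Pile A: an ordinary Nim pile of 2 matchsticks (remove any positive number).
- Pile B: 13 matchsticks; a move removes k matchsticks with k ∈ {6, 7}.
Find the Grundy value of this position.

2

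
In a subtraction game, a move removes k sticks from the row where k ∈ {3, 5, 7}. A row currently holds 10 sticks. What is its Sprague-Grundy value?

0

Grundy values for subtraction set {3, 5, 7}:
g(0) = mex{} = 0
g(1) = mex{} = 0
g(2) = mex{} = 0
g(3) = mex{0} = 1
g(4) = mex{0} = 1
g(5) = mex{0} = 1
g(6) = mex{0,1} = 2
g(7) = mex{0,1} = 2
g(8) = mex{0,1} = 2
g(9) = mex{0,1,2} = 3
g(10) = mex{1,2} = 0
So g(10) = 0.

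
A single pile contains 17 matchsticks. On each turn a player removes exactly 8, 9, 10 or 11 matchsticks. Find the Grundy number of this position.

Compute g(0), g(1), … for moves {8, 9, 10, 11}:
k:     0  1  2  3  4  5  6  7  8  9 10 11 12 13 14 15 16 17
g(k):  0  0  0  0  0  0  0  0  1  1  1  1  1  1  1  1  2  2
So g(17) = 2.

2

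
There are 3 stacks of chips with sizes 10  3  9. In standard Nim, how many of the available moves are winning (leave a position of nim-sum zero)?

0

In binary:
  1010  (10)
  0011  (3)
  1001  (9)
  ----
  0000  (0)
The nim-sum is already 0, so every move leaves a nonzero nim-sum — there are no winning moves.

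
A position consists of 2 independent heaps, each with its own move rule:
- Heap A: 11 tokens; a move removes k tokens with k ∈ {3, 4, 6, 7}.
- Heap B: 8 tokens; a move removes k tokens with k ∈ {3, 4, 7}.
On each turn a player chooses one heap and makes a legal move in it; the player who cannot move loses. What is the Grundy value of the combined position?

2

Grundy values for heap A (subtraction set {3, 4, 6, 7}):
g(0) = mex{} = 0
g(1) = mex{} = 0
g(2) = mex{} = 0
g(3) = mex{0} = 1
g(4) = mex{0} = 1
g(5) = mex{0} = 1
g(6) = mex{0,1} = 2
g(7) = mex{0,1} = 2
g(8) = mex{0,1} = 2
g(9) = mex{0,1,2} = 3
g(10) = mex{1,2} = 0
g(11) = mex{1,2} = 0
So g(11) = 0.
Build the Grundy sequence for heap B with g(k) = mex{g(k−s) : s ∈ {3, 4, 7}, s ≤ k}:
g(0) = mex{} = 0
g(1) = mex{} = 0
g(2) = mex{} = 0
g(3) = mex{0} = 1
g(4) = mex{0} = 1
g(5) = mex{0} = 1
g(6) = mex{0,1} = 2
g(7) = mex{0,1} = 2
g(8) = mex{0,1} = 2
So g(8) = 2.
The value of a disjunctive sum is the nim-sum of the parts.
Combined value = 0 ⊕ 2 = 2.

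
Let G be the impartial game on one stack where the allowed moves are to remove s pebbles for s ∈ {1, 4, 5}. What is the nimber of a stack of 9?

1

Compute g(0), g(1), … for moves {1, 4, 5}:
g(0) = mex{} = 0
g(1) = mex{0} = 1
g(2) = mex{1} = 0
g(3) = mex{0} = 1
g(4) = mex{0,1} = 2
g(5) = mex{0,1,2} = 3
g(6) = mex{0,1,3} = 2
g(7) = mex{0,1,2} = 3
g(8) = mex{1,2,3} = 0
g(9) = mex{0,2,3} = 1
So g(9) = 1.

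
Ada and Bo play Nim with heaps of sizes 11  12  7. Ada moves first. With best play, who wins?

Bo wins

Compute the nim-sum pairwise:
11 ⊕ 12 = 7
7 ⊕ 7 = 0
The nim-sum is 0, so this is a P-position: the player to move is in a losing position under optimal play; Ada is about to move from it and so loses — Bo wins.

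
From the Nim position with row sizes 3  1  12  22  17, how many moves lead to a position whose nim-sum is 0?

In binary:
  00011  (3)
  00001  (1)
  01100  (12)
  10110  (22)
  10001  (17)
  -----
  01001  (9)
The overall nim-sum is X = 9. A row of size p has a winning move iff p XOR X < p (reduce it to p XOR X).
  3: 3 XOR 9 = 10 ≥ 3 — no move.
  1: 1 XOR 9 = 8 ≥ 1 — no move.
  12: 12 XOR 9 = 5 < 12 — winning move (to 5).
  22: 22 XOR 9 = 31 ≥ 22 — no move.
  17: 17 XOR 9 = 24 ≥ 17 — no move.
That gives 1 winning move.

1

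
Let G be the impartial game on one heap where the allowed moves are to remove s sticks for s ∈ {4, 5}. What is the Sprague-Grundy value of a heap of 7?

1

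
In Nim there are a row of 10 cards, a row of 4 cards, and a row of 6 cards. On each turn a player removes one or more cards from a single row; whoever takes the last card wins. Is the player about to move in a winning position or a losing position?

Winning position

Compute the nim-sum pairwise:
10 ^ 4 = 14
14 ^ 6 = 8
The nim-sum is 8 ≠ 0, so this is an N-position: the player to move can win.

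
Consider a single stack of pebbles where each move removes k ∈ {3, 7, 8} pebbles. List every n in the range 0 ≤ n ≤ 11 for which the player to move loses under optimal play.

0, 1, 2, 6, 11

Compute g(0), g(1), … for moves {3, 7, 8}:
k:     0  1  2  3  4  5  6  7  8  9 10 11
g(k):  0  0  0  1  1  1  0  2  2  1  3  0
The P-positions (g = 0) in 0..11 are 0, 1, 2, 6, 11.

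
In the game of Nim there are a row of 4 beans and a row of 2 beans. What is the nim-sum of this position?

Nim-sum: 4 ^ 2 = 6.

6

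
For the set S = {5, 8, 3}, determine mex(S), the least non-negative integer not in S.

0

0 is not in the set, so the mex is 0.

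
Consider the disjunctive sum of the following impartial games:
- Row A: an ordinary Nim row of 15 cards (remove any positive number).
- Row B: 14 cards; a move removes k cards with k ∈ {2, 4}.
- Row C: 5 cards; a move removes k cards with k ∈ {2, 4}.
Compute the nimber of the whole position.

Row A is a plain Nim row of size 15, so its Grundy value is 15.
For row B, compute g(0), g(1), … with moves {2, 4}:
g(0) = mex{} = 0
g(1) = mex{} = 0
g(2) = mex{0} = 1
g(3) = mex{0} = 1
g(4) = mex{0,1} = 2
g(5) = mex{0,1} = 2
g(6) = mex{1,2} = 0
g(7) = mex{1,2} = 0
g(8) = mex{0,2} = 1
g(9) = mex{0,2} = 1
g(10) = mex{0,1} = 2
g(11) = mex{0,1} = 2
g(12) = mex{1,2} = 0
g(13) = mex{1,2} = 0
g(14) = mex{0,2} = 1
So g(14) = 1.
Build the Grundy sequence for row C with g(k) = mex{g(k−s) : s ∈ {2, 4}, s ≤ k}:
k:     0  1  2  3  4  5
g(k):  0  0  1  1  2  2
So g(5) = 2.
The value of a disjunctive sum is the nim-sum of the parts.
Combined value = 15 ⊕ 1 ⊕ 2 = 12.

12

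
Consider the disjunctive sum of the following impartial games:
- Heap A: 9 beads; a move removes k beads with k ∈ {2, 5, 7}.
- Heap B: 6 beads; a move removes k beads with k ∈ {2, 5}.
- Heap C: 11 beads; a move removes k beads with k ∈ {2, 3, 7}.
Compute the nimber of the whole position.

Build the Grundy sequence for heap A with g(k) = mex{g(k−s) : s ∈ {2, 5, 7}, s ≤ k}:
k:     0  1  2  3  4  5  6  7  8  9
g(k):  0  0  1  1  0  2  1  3  2  2
So g(9) = 2.
For heap B, compute g(0), g(1), … with moves {2, 5}:
g(0) = mex{} = 0
g(1) = mex{} = 0
g(2) = mex{0} = 1
g(3) = mex{0} = 1
g(4) = mex{1} = 0
g(5) = mex{0,1} = 2
g(6) = mex{0} = 1
So g(6) = 1.
Grundy values for heap C (subtraction set {2, 3, 7}):
k:     0  1  2  3  4  5  6  7  8  9 10 11
g(k):  0  0  1  1  2  0  0  1  1  2  0  0
So g(11) = 0.
By the Sprague-Grundy theorem, the Grundy value of a sum of independent games is the XOR of the component values.
Combined value = 2 ⊕ 1 ⊕ 0 = 3.

3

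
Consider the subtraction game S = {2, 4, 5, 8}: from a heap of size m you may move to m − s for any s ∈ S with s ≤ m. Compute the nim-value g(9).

1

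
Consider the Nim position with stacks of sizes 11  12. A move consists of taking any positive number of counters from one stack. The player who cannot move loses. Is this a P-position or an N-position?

N-position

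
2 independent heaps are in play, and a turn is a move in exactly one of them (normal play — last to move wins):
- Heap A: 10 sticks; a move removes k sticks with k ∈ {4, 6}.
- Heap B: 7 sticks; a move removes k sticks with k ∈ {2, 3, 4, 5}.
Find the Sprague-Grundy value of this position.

For heap A, compute g(0), g(1), … with moves {4, 6}:
k:     0  1  2  3  4  5  6  7  8  9 10
g(k):  0  0  0  0  1  1  1  1  2  2  0
So g(10) = 0.
For heap B, compute g(0), g(1), … with moves {2, 3, 4, 5}:
k:     0  1  2  3  4  5  6  7
g(k):  0  0  1  1  2  2  3  0
So g(7) = 0.
By the Sprague-Grundy theorem, the Grundy value of a sum of independent games is the XOR of the component values.
Combined value = 0 ⊕ 0 = 0.

0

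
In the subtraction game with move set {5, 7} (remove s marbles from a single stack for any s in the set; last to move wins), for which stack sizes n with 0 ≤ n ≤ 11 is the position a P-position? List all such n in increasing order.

0, 1, 2, 3, 4

Build the Grundy sequence with g(k) = mex{g(k−s) : s ∈ {5, 7}, s ≤ k}:
k:     0  1  2  3  4  5  6  7  8  9 10 11
g(k):  0  0  0  0  0  1  1  1  1  1  2  2
The P-positions (g = 0) in 0..11 are 0, 1, 2, 3, 4.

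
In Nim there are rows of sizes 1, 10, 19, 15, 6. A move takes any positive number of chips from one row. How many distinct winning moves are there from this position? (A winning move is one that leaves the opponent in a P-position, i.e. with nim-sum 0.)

1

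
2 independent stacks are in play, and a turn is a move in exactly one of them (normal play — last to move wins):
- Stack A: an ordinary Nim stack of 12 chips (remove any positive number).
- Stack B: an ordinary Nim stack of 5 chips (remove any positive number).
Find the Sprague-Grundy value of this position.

9

Stack A is a plain Nim stack of size 12, so its Grundy value is 12.
Stack B is a plain Nim stack of size 5, so its Grundy value is 5.
The value of a disjunctive sum is the nim-sum of the parts.
Combined value = 12 ⊕ 5 = 9.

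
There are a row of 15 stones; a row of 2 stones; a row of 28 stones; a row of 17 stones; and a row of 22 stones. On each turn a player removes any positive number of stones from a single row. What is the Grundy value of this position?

22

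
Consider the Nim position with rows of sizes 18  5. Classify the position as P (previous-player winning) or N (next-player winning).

N-position

Compute the nim-sum pairwise:
18 ⊕ 5 = 23
The nim-sum is 23 ≠ 0, so this is an N-position: the player to move can win.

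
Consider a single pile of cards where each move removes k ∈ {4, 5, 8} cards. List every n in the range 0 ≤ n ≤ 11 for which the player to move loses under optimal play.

0, 1, 2, 3

Grundy values for subtraction set {4, 5, 8}:
k:     0  1  2  3  4  5  6  7  8  9 10 11
g(k):  0  0  0  0  1  1  1  1  2  2  2  2
The P-positions (g = 0) in 0..11 are 0, 1, 2, 3.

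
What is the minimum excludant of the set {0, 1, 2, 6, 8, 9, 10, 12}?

The values 0, 1, 2 are all present; 3 is the first non-negative integer missing from the set.

3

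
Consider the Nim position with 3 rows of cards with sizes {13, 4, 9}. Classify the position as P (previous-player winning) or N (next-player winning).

P-position

Compute the nim-sum pairwise:
13 XOR 4 = 9
9 XOR 9 = 0
The nim-sum is 0, so this is a P-position: the player to move is in a losing position under optimal play.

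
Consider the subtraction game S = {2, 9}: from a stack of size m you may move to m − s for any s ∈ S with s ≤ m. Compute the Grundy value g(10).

1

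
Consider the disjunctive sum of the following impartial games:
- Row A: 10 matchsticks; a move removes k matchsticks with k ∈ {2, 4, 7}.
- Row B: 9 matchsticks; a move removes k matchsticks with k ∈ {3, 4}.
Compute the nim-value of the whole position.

2

For row A, compute g(0), g(1), … with moves {2, 4, 7}:
g(0) = mex{} = 0
g(1) = mex{} = 0
g(2) = mex{0} = 1
g(3) = mex{0} = 1
g(4) = mex{0,1} = 2
g(5) = mex{0,1} = 2
g(6) = mex{1,2} = 0
g(7) = mex{0,1,2} = 3
g(8) = mex{0,2} = 1
g(9) = mex{1,2,3} = 0
g(10) = mex{0,1} = 2
So g(10) = 2.
Build the Grundy sequence for row B with g(k) = mex{g(k−s) : s ∈ {3, 4}, s ≤ k}:
g(0) = mex{} = 0
g(1) = mex{} = 0
g(2) = mex{} = 0
g(3) = mex{0} = 1
g(4) = mex{0} = 1
g(5) = mex{0} = 1
g(6) = mex{0,1} = 2
g(7) = mex{1} = 0
g(8) = mex{1} = 0
g(9) = mex{1,2} = 0
So g(9) = 0.
The value of a disjunctive sum is the nim-sum of the parts.
Combined value = 2 ⊕ 0 = 2.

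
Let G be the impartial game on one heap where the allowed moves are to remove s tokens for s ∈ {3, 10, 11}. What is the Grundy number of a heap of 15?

Compute g(0), g(1), … for moves {3, 10, 11}:
k:     0  1  2  3  4  5  6  7  8  9 10 11 12 13 14 15
g(k):  0  0  0  1  1  1  0  0  0  1  1  1  2  2  0  0
So g(15) = 0.

0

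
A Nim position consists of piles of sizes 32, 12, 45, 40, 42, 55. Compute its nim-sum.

Nim-sum: 32 ⊕ 12 ⊕ 45 ⊕ 40 ⊕ 42 ⊕ 55 = 52.

52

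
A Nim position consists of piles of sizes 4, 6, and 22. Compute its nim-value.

Nim-sum: 4 ^ 6 ^ 22 = 20.

20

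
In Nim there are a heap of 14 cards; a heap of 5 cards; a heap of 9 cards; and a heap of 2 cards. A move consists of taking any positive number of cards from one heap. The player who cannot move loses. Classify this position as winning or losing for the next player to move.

Compute the nim-sum pairwise:
14 ⊕ 5 = 11
11 ⊕ 9 = 2
2 ⊕ 2 = 0
The nim-sum is 0, so this is a P-position: the player to move is in a losing position under optimal play.

Losing position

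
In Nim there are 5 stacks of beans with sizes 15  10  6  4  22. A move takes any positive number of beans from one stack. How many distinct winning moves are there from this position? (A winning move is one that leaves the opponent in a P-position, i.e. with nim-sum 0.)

1

Compute the nim-sum pairwise:
15 ⊕ 10 = 5
5 ⊕ 6 = 3
3 ⊕ 4 = 7
7 ⊕ 22 = 17
The overall nim-sum is X = 17. A stack of size p has a winning move iff p XOR X < p (reduce it to p XOR X).
  15: 15 XOR 17 = 30 ≥ 15 — no move.
  10: 10 XOR 17 = 27 ≥ 10 — no move.
  6: 6 XOR 17 = 23 ≥ 6 — no move.
  4: 4 XOR 17 = 21 ≥ 4 — no move.
  22: 22 XOR 17 = 7 < 22 — winning move (to 7).
That gives 1 winning move.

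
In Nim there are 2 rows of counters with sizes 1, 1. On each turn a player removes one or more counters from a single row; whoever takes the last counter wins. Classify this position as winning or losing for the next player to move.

Losing position

Bitwise XOR of the heap sizes:
  1  (1)
  1  (1)
  -
  0  (0)
The nim-sum is 0, so this is a P-position: the player to move is in a losing position under optimal play.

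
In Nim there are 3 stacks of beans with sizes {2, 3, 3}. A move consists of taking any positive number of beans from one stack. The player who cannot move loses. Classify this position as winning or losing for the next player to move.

Winning position

In binary:
  10  (2)
  11  (3)
  11  (3)
  --
  10  (2)
The nim-sum is 2 ≠ 0, so this is an N-position: the player to move can win.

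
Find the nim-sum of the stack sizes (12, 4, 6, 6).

8

Compute the nim-sum pairwise:
12 ⊕ 4 = 8
8 ⊕ 6 = 14
14 ⊕ 6 = 8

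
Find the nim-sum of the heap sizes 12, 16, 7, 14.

Compute the nim-sum pairwise:
12 XOR 16 = 28
28 XOR 7 = 27
27 XOR 14 = 21

21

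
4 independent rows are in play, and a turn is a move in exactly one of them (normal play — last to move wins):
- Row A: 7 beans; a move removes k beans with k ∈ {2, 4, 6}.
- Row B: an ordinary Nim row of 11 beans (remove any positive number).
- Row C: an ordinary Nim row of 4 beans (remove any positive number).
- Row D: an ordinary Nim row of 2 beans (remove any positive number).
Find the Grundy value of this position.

14

Grundy values for row A (subtraction set {2, 4, 6}):
g(0) = mex{} = 0
g(1) = mex{} = 0
g(2) = mex{0} = 1
g(3) = mex{0} = 1
g(4) = mex{0,1} = 2
g(5) = mex{0,1} = 2
g(6) = mex{0,1,2} = 3
g(7) = mex{0,1,2} = 3
So g(7) = 3.
Row B is a plain Nim row of size 11, so its Grundy value is 11.
Row C is a plain Nim row of size 4, so its Grundy value is 4.
Row D is a plain Nim row of size 2, so its Grundy value is 2.
By the Sprague-Grundy theorem, the Grundy value of a sum of independent games is the XOR of the component values.
Combined value = 3 ⊕ 11 ⊕ 4 ⊕ 2 = 14.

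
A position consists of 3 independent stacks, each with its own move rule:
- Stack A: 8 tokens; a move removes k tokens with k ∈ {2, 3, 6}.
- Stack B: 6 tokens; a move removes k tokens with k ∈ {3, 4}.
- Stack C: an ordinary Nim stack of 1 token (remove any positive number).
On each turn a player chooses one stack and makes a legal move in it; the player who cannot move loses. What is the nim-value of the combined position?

Build the Grundy sequence for stack A with g(k) = mex{g(k−s) : s ∈ {2, 3, 6}, s ≤ k}:
g(0) = mex{} = 0
g(1) = mex{} = 0
g(2) = mex{0} = 1
g(3) = mex{0} = 1
g(4) = mex{0,1} = 2
g(5) = mex{1} = 0
g(6) = mex{0,1,2} = 3
g(7) = mex{0,2} = 1
g(8) = mex{0,1,3} = 2
So g(8) = 2.
Build the Grundy sequence for stack B with g(k) = mex{g(k−s) : s ∈ {3, 4}, s ≤ k}:
g(0) = mex{} = 0
g(1) = mex{} = 0
g(2) = mex{} = 0
g(3) = mex{0} = 1
g(4) = mex{0} = 1
g(5) = mex{0} = 1
g(6) = mex{0,1} = 2
So g(6) = 2.
Stack C is a plain Nim stack of size 1, so its Grundy value is 1.
The value of a disjunctive sum is the nim-sum of the parts.
Combined value = 2 XOR 2 XOR 1 = 1.

1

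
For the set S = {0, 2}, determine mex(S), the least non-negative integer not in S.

0 is in the set but 1 is not, so the mex is 1.

1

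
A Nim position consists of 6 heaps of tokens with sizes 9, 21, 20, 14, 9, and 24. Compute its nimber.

Bitwise XOR of the heap sizes:
  01001  (9)
  10101  (21)
  10100  (20)
  01110  (14)
  01001  (9)
  11000  (24)
  -----
  10111  (23)

23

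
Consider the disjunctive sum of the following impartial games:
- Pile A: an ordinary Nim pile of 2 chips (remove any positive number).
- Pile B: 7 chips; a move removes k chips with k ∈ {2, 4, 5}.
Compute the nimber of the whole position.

2

Pile A is a plain Nim pile of size 2, so its Grundy value is 2.
For pile B, compute g(0), g(1), … with moves {2, 4, 5}:
k:     0  1  2  3  4  5  6  7
g(k):  0  0  1  1  2  2  3  0
So g(7) = 0.
By the Sprague-Grundy theorem, the Grundy value of a sum of independent games is the XOR of the component values.
Combined value = 2 ⊕ 0 = 2.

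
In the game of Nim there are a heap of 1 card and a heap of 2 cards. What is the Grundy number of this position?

3

Bitwise XOR of the heap sizes:
  01  (1)
  10  (2)
  --
  11  (3)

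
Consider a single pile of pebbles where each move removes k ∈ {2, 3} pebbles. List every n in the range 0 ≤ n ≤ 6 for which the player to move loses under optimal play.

0, 1, 5, 6

Build the Grundy sequence with g(k) = mex{g(k−s) : s ∈ {2, 3}, s ≤ k}:
g(0) = mex{} = 0
g(1) = mex{} = 0
g(2) = mex{0} = 1
g(3) = mex{0} = 1
g(4) = mex{0,1} = 2
g(5) = mex{1} = 0
g(6) = mex{1,2} = 0
The P-positions (g = 0) in 0..6 are 0, 1, 5, 6.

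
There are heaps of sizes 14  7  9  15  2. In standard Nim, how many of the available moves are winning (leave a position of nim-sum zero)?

Nim-sum: 14 ^ 7 ^ 9 ^ 15 ^ 2 = 13.
The overall nim-sum is X = 13. A heap of size p has a winning move iff p XOR X < p (reduce it to p XOR X).
  14: 14 XOR 13 = 3 < 14 — winning move (to 3).
  7: 7 XOR 13 = 10 ≥ 7 — no move.
  9: 9 XOR 13 = 4 < 9 — winning move (to 4).
  15: 15 XOR 13 = 2 < 15 — winning move (to 2).
  2: 2 XOR 13 = 15 ≥ 2 — no move.
That gives 3 winning moves.

3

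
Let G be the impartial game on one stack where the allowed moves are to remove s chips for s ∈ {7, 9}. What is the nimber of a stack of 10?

Build the Grundy sequence with g(k) = mex{g(k−s) : s ∈ {7, 9}, s ≤ k}:
g(0) = mex{} = 0
g(1) = mex{} = 0
g(2) = mex{} = 0
g(3) = mex{} = 0
g(4) = mex{} = 0
g(5) = mex{} = 0
g(6) = mex{} = 0
g(7) = mex{0} = 1
g(8) = mex{0} = 1
g(9) = mex{0} = 1
g(10) = mex{0} = 1
So g(10) = 1.

1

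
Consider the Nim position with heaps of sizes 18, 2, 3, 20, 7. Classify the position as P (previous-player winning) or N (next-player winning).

P-position

Compute the nim-sum pairwise:
18 XOR 2 = 16
16 XOR 3 = 19
19 XOR 20 = 7
7 XOR 7 = 0
The nim-sum is 0, so this is a P-position: the player to move is in a losing position under optimal play.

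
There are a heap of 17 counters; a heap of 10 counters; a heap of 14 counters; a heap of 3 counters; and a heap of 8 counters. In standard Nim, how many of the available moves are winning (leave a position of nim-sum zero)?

Nim-sum: 17 ⊕ 10 ⊕ 14 ⊕ 3 ⊕ 8 = 30.
The overall nim-sum is X = 30. A heap of size p has a winning move iff p XOR X < p (reduce it to p XOR X).
  17: 17 XOR 30 = 15 < 17 — winning move (to 15).
  10: 10 XOR 30 = 20 ≥ 10 — no move.
  14: 14 XOR 30 = 16 ≥ 14 — no move.
  3: 3 XOR 30 = 29 ≥ 3 — no move.
  8: 8 XOR 30 = 22 ≥ 8 — no move.
That gives 1 winning move.

1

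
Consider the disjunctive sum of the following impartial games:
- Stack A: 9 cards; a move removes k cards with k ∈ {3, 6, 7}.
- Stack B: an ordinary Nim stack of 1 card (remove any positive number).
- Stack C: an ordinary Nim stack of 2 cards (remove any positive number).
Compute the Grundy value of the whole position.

Build the Grundy sequence for stack A with g(k) = mex{g(k−s) : s ∈ {3, 6, 7}, s ≤ k}:
g(0) = mex{} = 0
g(1) = mex{} = 0
g(2) = mex{} = 0
g(3) = mex{0} = 1
g(4) = mex{0} = 1
g(5) = mex{0} = 1
g(6) = mex{0,1} = 2
g(7) = mex{0,1} = 2
g(8) = mex{0,1} = 2
g(9) = mex{0,1,2} = 3
So g(9) = 3.
Stack B is a plain Nim stack of size 1, so its Grundy value is 1.
Stack C is a plain Nim stack of size 2, so its Grundy value is 2.
By the Sprague-Grundy theorem, the Grundy value of a sum of independent games is the XOR of the component values.
Combined value = 3 ⊕ 1 ⊕ 2 = 0.

0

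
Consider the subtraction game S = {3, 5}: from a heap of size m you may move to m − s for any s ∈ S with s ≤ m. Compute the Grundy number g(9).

0

Build the Grundy sequence with g(k) = mex{g(k−s) : s ∈ {3, 5}, s ≤ k}:
k:     0  1  2  3  4  5  6  7  8  9
g(k):  0  0  0  1  1  1  2  2  0  0
So g(9) = 0.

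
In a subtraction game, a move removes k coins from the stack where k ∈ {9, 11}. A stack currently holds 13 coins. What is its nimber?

Compute g(0), g(1), … for moves {9, 11}:
g(0) = mex{} = 0
g(1) = mex{} = 0
g(2) = mex{} = 0
g(3) = mex{} = 0
g(4) = mex{} = 0
g(5) = mex{} = 0
g(6) = mex{} = 0
g(7) = mex{} = 0
g(8) = mex{} = 0
g(9) = mex{0} = 1
g(10) = mex{0} = 1
g(11) = mex{0} = 1
g(12) = mex{0} = 1
g(13) = mex{0} = 1
So g(13) = 1.

1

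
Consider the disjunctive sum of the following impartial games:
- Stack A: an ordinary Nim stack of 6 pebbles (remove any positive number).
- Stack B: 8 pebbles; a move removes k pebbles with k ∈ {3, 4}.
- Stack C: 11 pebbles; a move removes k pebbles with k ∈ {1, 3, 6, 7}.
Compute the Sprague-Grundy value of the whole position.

Stack A is a plain Nim stack of size 6, so its Grundy value is 6.
Grundy values for stack B (subtraction set {3, 4}):
g(0) = mex{} = 0
g(1) = mex{} = 0
g(2) = mex{} = 0
g(3) = mex{0} = 1
g(4) = mex{0} = 1
g(5) = mex{0} = 1
g(6) = mex{0,1} = 2
g(7) = mex{1} = 0
g(8) = mex{1} = 0
So g(8) = 0.
Build the Grundy sequence for stack C with g(k) = mex{g(k−s) : s ∈ {1, 3, 6, 7}, s ≤ k}:
k:     0  1  2  3  4  5  6  7  8  9 10 11
g(k):  0  1  0  1  0  1  2  3  2  3  2  3
So g(11) = 3.
By the Sprague-Grundy theorem, the Grundy value of a sum of independent games is the XOR of the component values.
Combined value = 6 ⊕ 0 ⊕ 3 = 5.

5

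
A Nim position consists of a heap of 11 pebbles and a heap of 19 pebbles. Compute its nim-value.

24

Compute the nim-sum pairwise:
11 ⊕ 19 = 24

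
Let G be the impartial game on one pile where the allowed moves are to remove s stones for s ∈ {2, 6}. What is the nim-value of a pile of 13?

0

Compute g(0), g(1), … for moves {2, 6}:
g(0) = mex{} = 0
g(1) = mex{} = 0
g(2) = mex{0} = 1
g(3) = mex{0} = 1
g(4) = mex{1} = 0
g(5) = mex{1} = 0
g(6) = mex{0} = 1
g(7) = mex{0} = 1
g(8) = mex{1} = 0
g(9) = mex{1} = 0
g(10) = mex{0} = 1
g(11) = mex{0} = 1
g(12) = mex{1} = 0
g(13) = mex{1} = 0
So g(13) = 0.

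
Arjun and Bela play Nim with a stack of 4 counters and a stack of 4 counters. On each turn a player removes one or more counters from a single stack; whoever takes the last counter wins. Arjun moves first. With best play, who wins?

Bela wins

In binary:
  100  (4)
  100  (4)
  ---
  000  (0)
The nim-sum is 0, so this is a P-position: the player to move is in a losing position under optimal play; Arjun is about to move from it and so loses — Bela wins.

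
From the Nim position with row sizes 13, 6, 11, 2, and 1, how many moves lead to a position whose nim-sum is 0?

Compute the nim-sum pairwise:
13 XOR 6 = 11
11 XOR 11 = 0
0 XOR 2 = 2
2 XOR 1 = 3
The overall nim-sum is X = 3. A row of size p has a winning move iff p XOR X < p (reduce it to p XOR X).
  13: 13 XOR 3 = 14 ≥ 13 — no move.
  6: 6 XOR 3 = 5 < 6 — winning move (to 5).
  11: 11 XOR 3 = 8 < 11 — winning move (to 8).
  2: 2 XOR 3 = 1 < 2 — winning move (to 1).
  1: 1 XOR 3 = 2 ≥ 1 — no move.
That gives 3 winning moves.

3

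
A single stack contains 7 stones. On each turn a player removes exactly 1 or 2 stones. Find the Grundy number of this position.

Compute g(0), g(1), … for moves {1, 2}:
k:     0  1  2  3  4  5  6  7
g(k):  0  1  2  0  1  2  0  1
So g(7) = 1.

1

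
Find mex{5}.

0

0 is not in the set, so the mex is 0.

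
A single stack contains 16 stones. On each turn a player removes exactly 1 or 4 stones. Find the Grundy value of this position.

Compute g(0), g(1), … for moves {1, 4}:
k:     0  1  2  3  4  5  6  7  8  9 10 11 12 13 14 15 16
g(k):  0  1  0  1  2  0  1  0  1  2  0  1  0  1  2  0  1
So g(16) = 1.

1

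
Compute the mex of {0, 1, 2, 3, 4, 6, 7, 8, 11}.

The values 0, 1, 2, 3, 4 are all present; 5 is the first non-negative integer missing from the set.

5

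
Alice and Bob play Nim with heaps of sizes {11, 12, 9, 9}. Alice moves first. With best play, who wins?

Bitwise XOR of the heap sizes:
  1011  (11)
  1100  (12)
  1001  (9)
  1001  (9)
  ----
  0111  (7)
The nim-sum is 7 ≠ 0, so this is an N-position: the player to move can win; Alice has a winning move.

Alice wins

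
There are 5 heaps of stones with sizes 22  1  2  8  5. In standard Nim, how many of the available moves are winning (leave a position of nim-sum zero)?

1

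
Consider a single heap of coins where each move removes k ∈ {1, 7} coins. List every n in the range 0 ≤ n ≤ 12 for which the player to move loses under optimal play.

Build the Grundy sequence with g(k) = mex{g(k−s) : s ∈ {1, 7}, s ≤ k}:
g(0) = mex{} = 0
g(1) = mex{0} = 1
g(2) = mex{1} = 0
g(3) = mex{0} = 1
g(4) = mex{1} = 0
g(5) = mex{0} = 1
g(6) = mex{1} = 0
g(7) = mex{0} = 1
g(8) = mex{1} = 0
g(9) = mex{0} = 1
g(10) = mex{1} = 0
g(11) = mex{0} = 1
g(12) = mex{1} = 0
The P-positions (g = 0) in 0..12 are 0, 2, 4, 6, 8, 10, 12.

0, 2, 4, 6, 8, 10, 12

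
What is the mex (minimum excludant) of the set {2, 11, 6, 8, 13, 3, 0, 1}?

The values 0, 1, 2, 3 are all present; 4 is the first non-negative integer missing from the set.

4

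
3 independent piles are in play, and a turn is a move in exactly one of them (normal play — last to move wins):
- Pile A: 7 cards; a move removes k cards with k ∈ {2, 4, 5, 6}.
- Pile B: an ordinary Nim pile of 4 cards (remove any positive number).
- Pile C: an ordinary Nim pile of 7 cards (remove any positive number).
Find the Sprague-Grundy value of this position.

For pile A, compute g(0), g(1), … with moves {2, 4, 5, 6}:
g(0) = mex{} = 0
g(1) = mex{} = 0
g(2) = mex{0} = 1
g(3) = mex{0} = 1
g(4) = mex{0,1} = 2
g(5) = mex{0,1} = 2
g(6) = mex{0,1,2} = 3
g(7) = mex{0,1,2} = 3
So g(7) = 3.
Pile B is a plain Nim pile of size 4, so its Grundy value is 4.
Pile C is a plain Nim pile of size 7, so its Grundy value is 7.
By the Sprague-Grundy theorem, the Grundy value of a sum of independent games is the XOR of the component values.
Combined value = 3 ⊕ 4 ⊕ 7 = 0.

0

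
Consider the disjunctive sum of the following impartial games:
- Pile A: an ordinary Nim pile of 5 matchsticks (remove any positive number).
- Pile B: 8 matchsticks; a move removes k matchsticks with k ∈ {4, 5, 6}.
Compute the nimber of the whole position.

7

Pile A is a plain Nim pile of size 5, so its Grundy value is 5.
For pile B, compute g(0), g(1), … with moves {4, 5, 6}:
k:     0  1  2  3  4  5  6  7  8
g(k):  0  0  0  0  1  1  1  1  2
So g(8) = 2.
The value of a disjunctive sum is the nim-sum of the parts.
Combined value = 5 ⊕ 2 = 7.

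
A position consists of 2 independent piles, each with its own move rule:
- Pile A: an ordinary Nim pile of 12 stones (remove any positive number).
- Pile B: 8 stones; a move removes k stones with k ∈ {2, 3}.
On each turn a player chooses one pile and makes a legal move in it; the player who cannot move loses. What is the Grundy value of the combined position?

Pile A is a plain Nim pile of size 12, so its Grundy value is 12.
Grundy values for pile B (subtraction set {2, 3}):
k:     0  1  2  3  4  5  6  7  8
g(k):  0  0  1  1  2  0  0  1  1
So g(8) = 1.
The value of a disjunctive sum is the nim-sum of the parts.
Combined value = 12 XOR 1 = 13.

13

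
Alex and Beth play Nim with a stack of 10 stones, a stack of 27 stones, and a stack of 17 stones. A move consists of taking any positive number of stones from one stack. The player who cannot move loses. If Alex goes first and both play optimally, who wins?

Beth wins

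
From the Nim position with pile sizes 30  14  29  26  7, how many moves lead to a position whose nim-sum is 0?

Nim-sum: 30 ^ 14 ^ 29 ^ 26 ^ 7 = 16.
The overall nim-sum is X = 16. A pile of size p has a winning move iff p XOR X < p (reduce it to p XOR X).
  30: 30 XOR 16 = 14 < 30 — winning move (to 14).
  14: 14 XOR 16 = 30 ≥ 14 — no move.
  29: 29 XOR 16 = 13 < 29 — winning move (to 13).
  26: 26 XOR 16 = 10 < 26 — winning move (to 10).
  7: 7 XOR 16 = 23 ≥ 7 — no move.
That gives 3 winning moves.

3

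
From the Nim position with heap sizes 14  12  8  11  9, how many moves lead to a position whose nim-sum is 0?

5

Nim-sum: 14 XOR 12 XOR 8 XOR 11 XOR 9 = 8.
The overall nim-sum is X = 8. A heap of size p has a winning move iff p XOR X < p (reduce it to p XOR X).
  14: 14 XOR 8 = 6 < 14 — winning move (to 6).
  12: 12 XOR 8 = 4 < 12 — winning move (to 4).
  8: 8 XOR 8 = 0 < 8 — winning move (to 0).
  11: 11 XOR 8 = 3 < 11 — winning move (to 3).
  9: 9 XOR 8 = 1 < 9 — winning move (to 1).
That gives 5 winning moves.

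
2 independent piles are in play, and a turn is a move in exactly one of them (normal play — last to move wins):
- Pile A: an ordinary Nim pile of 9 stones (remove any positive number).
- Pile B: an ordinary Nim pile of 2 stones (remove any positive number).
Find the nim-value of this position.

11

Pile A is a plain Nim pile of size 9, so its Grundy value is 9.
Pile B is a plain Nim pile of size 2, so its Grundy value is 2.
The value of a disjunctive sum is the nim-sum of the parts.
Combined value = 9 ⊕ 2 = 11.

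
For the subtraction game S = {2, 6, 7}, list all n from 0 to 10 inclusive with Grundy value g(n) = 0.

0, 1, 4, 5, 9

Build the Grundy sequence with g(k) = mex{g(k−s) : s ∈ {2, 6, 7}, s ≤ k}:
k:     0  1  2  3  4  5  6  7  8  9 10
g(k):  0  0  1  1  0  0  1  1  2  0  3
The P-positions (g = 0) in 0..10 are 0, 1, 4, 5, 9.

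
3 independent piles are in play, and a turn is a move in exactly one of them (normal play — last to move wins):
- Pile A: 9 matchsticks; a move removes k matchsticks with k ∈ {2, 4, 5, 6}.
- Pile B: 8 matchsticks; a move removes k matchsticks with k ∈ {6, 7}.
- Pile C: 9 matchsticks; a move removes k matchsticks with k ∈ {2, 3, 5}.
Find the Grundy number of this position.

Build the Grundy sequence for pile A with g(k) = mex{g(k−s) : s ∈ {2, 4, 5, 6}, s ≤ k}:
g(0) = mex{} = 0
g(1) = mex{} = 0
g(2) = mex{0} = 1
g(3) = mex{0} = 1
g(4) = mex{0,1} = 2
g(5) = mex{0,1} = 2
g(6) = mex{0,1,2} = 3
g(7) = mex{0,1,2} = 3
g(8) = mex{1,2,3} = 0
g(9) = mex{1,2,3} = 0
So g(9) = 0.
For pile B, compute g(0), g(1), … with moves {6, 7}:
g(0) = mex{} = 0
g(1) = mex{} = 0
g(2) = mex{} = 0
g(3) = mex{} = 0
g(4) = mex{} = 0
g(5) = mex{} = 0
g(6) = mex{0} = 1
g(7) = mex{0} = 1
g(8) = mex{0} = 1
So g(8) = 1.
Build the Grundy sequence for pile C with g(k) = mex{g(k−s) : s ∈ {2, 3, 5}, s ≤ k}:
g(0) = mex{} = 0
g(1) = mex{} = 0
g(2) = mex{0} = 1
g(3) = mex{0} = 1
g(4) = mex{0,1} = 2
g(5) = mex{0,1} = 2
g(6) = mex{0,1,2} = 3
g(7) = mex{1,2} = 0
g(8) = mex{1,2,3} = 0
g(9) = mex{0,2,3} = 1
So g(9) = 1.
The value of a disjunctive sum is the nim-sum of the parts.
Combined value = 0 XOR 1 XOR 1 = 0.

0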